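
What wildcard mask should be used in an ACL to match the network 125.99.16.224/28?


Subnet mask: 255.255.255.240
Wildcard = 255.255.255.255 - subnet mask
255 - 255 = 0
255 - 255 = 0
255 - 255 = 0
255 - 240 = 15
Wildcard: 0.0.0.15


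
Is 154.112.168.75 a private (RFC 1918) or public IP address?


RFC 1918 private ranges:
  10.0.0.0/8 (10.0.0.0 - 10.255.255.255)
  172.16.0.0/12 (172.16.0.0 - 172.31.255.255)
  192.168.0.0/16 (192.168.0.0 - 192.168.255.255)
Public (not in any RFC 1918 range)


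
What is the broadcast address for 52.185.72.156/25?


Network: 52.185.72.128/25
Host bits = 7
Set all host bits to 1:
Broadcast: 52.185.72.255


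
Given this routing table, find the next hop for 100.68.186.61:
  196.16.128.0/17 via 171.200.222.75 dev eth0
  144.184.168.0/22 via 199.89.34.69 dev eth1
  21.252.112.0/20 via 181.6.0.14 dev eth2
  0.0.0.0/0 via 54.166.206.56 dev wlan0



Longest prefix match for 100.68.186.61:
  /17 196.16.128.0: no
  /22 144.184.168.0: no
  /20 21.252.112.0: no
  /0 0.0.0.0: MATCH
Selected: next-hop 54.166.206.56 via wlan0 (matched /0)


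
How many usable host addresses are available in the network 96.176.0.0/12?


Host bits = 32 - 12 = 20
Total addresses = 2^20 = 1048576
Usable = total - 2 (network and broadcast)
Usable hosts: 1048574


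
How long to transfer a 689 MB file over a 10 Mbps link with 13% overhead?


Effective throughput = 10 * (1 - 13/100) = 8.7 Mbps
File size in Mb = 689 * 8 = 5512 Mb
Time = 5512 / 8.7
Time = 633.5632 seconds


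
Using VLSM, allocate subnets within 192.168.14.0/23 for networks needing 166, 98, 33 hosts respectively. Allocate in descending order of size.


166 hosts -> /24 (254 usable): 192.168.14.0/24
98 hosts -> /25 (126 usable): 192.168.15.0/25
33 hosts -> /26 (62 usable): 192.168.15.128/26
Allocation: 192.168.14.0/24 (166 hosts, 254 usable); 192.168.15.0/25 (98 hosts, 126 usable); 192.168.15.128/26 (33 hosts, 62 usable)


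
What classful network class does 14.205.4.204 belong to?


First octet: 14
Binary: 00001110
0xxxxxxx -> Class A (1-126)
Class A, default mask 255.0.0.0 (/8)


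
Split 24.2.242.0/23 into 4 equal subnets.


New prefix = 23 + 2 = 25
Each subnet has 128 addresses
  24.2.242.0/25
  24.2.242.128/25
  24.2.243.0/25
  24.2.243.128/25
Subnets: 24.2.242.0/25, 24.2.242.128/25, 24.2.243.0/25, 24.2.243.128/25


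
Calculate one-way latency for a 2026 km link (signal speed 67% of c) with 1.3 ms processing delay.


Speed = 0.67 * 3e5 km/s = 201000 km/s
Propagation delay = 2026 / 201000 = 0.0101 s = 10.0796 ms
Processing delay = 1.3 ms
Total one-way latency = 11.3796 ms


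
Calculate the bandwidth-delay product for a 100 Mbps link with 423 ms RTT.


BDP = bandwidth * RTT
= 100 Mbps * 423 ms
= 100 * 1e6 * 423 / 1000 bits
= 42300000 bits
= 5287500 bytes
= 5163.5742 KB
BDP = 42300000 bits (5287500 bytes)


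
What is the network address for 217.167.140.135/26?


IP:   11011001.10100111.10001100.10000111
Mask: 11111111.11111111.11111111.11000000
AND operation:
Net:  11011001.10100111.10001100.10000000
Network: 217.167.140.128/26


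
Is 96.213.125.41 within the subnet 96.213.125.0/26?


Subnet network: 96.213.125.0
Test IP AND mask: 96.213.125.0
Yes, 96.213.125.41 is in 96.213.125.0/26


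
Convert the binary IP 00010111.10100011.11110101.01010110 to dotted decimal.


00010111 = 23
10100011 = 163
11110101 = 245
01010110 = 86
IP: 23.163.245.86


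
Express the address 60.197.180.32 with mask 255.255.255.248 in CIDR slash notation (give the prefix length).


Binary: 11111111.11111111.11111111.11111000
Count leading 1s
Prefix: /29


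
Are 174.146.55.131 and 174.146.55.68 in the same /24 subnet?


Mask: 255.255.255.0
174.146.55.131 AND mask = 174.146.55.0
174.146.55.68 AND mask = 174.146.55.0
Yes, same subnet (174.146.55.0)


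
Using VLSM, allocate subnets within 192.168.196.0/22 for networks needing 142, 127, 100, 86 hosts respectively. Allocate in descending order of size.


142 hosts -> /24 (254 usable): 192.168.196.0/24
127 hosts -> /24 (254 usable): 192.168.197.0/24
100 hosts -> /25 (126 usable): 192.168.198.0/25
86 hosts -> /25 (126 usable): 192.168.198.128/25
Allocation: 192.168.196.0/24 (142 hosts, 254 usable); 192.168.197.0/24 (127 hosts, 254 usable); 192.168.198.0/25 (100 hosts, 126 usable); 192.168.198.128/25 (86 hosts, 126 usable)


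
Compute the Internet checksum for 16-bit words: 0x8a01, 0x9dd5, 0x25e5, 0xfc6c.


Sum all words (with carry folding):
+ 0x8a01 = 0x8a01
+ 0x9dd5 = 0x27d7
+ 0x25e5 = 0x4dbc
+ 0xfc6c = 0x4a29
One's complement: ~0x4a29
Checksum = 0xb5d6


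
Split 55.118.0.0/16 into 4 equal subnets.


New prefix = 16 + 2 = 18
Each subnet has 16384 addresses
  55.118.0.0/18
  55.118.64.0/18
  55.118.128.0/18
  55.118.192.0/18
Subnets: 55.118.0.0/18, 55.118.64.0/18, 55.118.128.0/18, 55.118.192.0/18


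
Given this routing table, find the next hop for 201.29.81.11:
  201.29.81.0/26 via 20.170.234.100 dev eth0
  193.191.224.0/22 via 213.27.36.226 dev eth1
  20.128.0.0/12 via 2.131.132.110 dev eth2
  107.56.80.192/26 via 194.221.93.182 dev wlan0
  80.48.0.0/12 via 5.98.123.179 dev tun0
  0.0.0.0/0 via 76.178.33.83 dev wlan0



Longest prefix match for 201.29.81.11:
  /26 201.29.81.0: MATCH
  /22 193.191.224.0: no
  /12 20.128.0.0: no
  /26 107.56.80.192: no
  /12 80.48.0.0: no
  /0 0.0.0.0: MATCH
Selected: next-hop 20.170.234.100 via eth0 (matched /26)


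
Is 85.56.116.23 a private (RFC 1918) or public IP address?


RFC 1918 private ranges:
  10.0.0.0/8 (10.0.0.0 - 10.255.255.255)
  172.16.0.0/12 (172.16.0.0 - 172.31.255.255)
  192.168.0.0/16 (192.168.0.0 - 192.168.255.255)
Public (not in any RFC 1918 range)


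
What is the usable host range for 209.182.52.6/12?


Network: 209.176.0.0
Broadcast: 209.191.255.255
First usable = network + 1
Last usable = broadcast - 1
Range: 209.176.0.1 to 209.191.255.254


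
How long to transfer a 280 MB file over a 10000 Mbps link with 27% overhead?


Effective throughput = 10000 * (1 - 27/100) = 7300 Mbps
File size in Mb = 280 * 8 = 2240 Mb
Time = 2240 / 7300
Time = 0.3068 seconds


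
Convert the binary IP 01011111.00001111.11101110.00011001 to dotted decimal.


01011111 = 95
00001111 = 15
11101110 = 238
00011001 = 25
IP: 95.15.238.25


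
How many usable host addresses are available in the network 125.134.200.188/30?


Host bits = 32 - 30 = 2
Total addresses = 2^2 = 4
Usable = total - 2 (network and broadcast)
Usable hosts: 2


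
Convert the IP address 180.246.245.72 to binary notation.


180 = 10110100
246 = 11110110
245 = 11110101
72 = 01001000
Binary: 10110100.11110110.11110101.01001000


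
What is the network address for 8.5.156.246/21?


IP:   00001000.00000101.10011100.11110110
Mask: 11111111.11111111.11111000.00000000
AND operation:
Net:  00001000.00000101.10011000.00000000
Network: 8.5.152.0/21


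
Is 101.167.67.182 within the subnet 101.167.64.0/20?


Subnet network: 101.167.64.0
Test IP AND mask: 101.167.64.0
Yes, 101.167.67.182 is in 101.167.64.0/20


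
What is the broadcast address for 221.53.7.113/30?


Network: 221.53.7.112/30
Host bits = 2
Set all host bits to 1:
Broadcast: 221.53.7.115


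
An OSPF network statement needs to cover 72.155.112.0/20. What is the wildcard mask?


Subnet mask: 255.255.240.0
Wildcard = 255.255.255.255 - subnet mask
255 - 255 = 0
255 - 255 = 0
255 - 240 = 15
255 - 0 = 255
Wildcard: 0.0.15.255


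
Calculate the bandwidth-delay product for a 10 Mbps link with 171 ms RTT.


BDP = bandwidth * RTT
= 10 Mbps * 171 ms
= 10 * 1e6 * 171 / 1000 bits
= 1710000 bits
= 213750 bytes
= 208.7402 KB
BDP = 1710000 bits (213750 bytes)


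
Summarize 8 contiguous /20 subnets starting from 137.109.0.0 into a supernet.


Original prefix: /20
Number of subnets: 8 = 2^3
New prefix = 20 - 3 = 17
Supernet: 137.109.0.0/17


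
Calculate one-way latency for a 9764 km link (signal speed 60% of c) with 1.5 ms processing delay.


Speed = 0.6 * 3e5 km/s = 180000 km/s
Propagation delay = 9764 / 180000 = 0.0542 s = 54.2444 ms
Processing delay = 1.5 ms
Total one-way latency = 55.7444 ms


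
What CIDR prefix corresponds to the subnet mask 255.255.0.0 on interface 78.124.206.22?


Binary: 11111111.11111111.00000000.00000000
Count leading 1s
Prefix: /16


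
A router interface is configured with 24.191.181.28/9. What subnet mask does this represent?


/9 means 9 network bits, 23 host bits
Binary: 11111111100000000000000000000000
Mask: 255.128.0.0


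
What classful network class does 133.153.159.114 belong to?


First octet: 133
Binary: 10000101
10xxxxxx -> Class B (128-191)
Class B, default mask 255.255.0.0 (/16)


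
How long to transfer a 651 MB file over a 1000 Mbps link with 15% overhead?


Effective throughput = 1000 * (1 - 15/100) = 850 Mbps
File size in Mb = 651 * 8 = 5208 Mb
Time = 5208 / 850
Time = 6.1271 seconds


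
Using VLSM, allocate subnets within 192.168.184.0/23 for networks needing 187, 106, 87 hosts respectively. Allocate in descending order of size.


187 hosts -> /24 (254 usable): 192.168.184.0/24
106 hosts -> /25 (126 usable): 192.168.185.0/25
87 hosts -> /25 (126 usable): 192.168.185.128/25
Allocation: 192.168.184.0/24 (187 hosts, 254 usable); 192.168.185.0/25 (106 hosts, 126 usable); 192.168.185.128/25 (87 hosts, 126 usable)


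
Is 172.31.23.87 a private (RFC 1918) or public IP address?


RFC 1918 private ranges:
  10.0.0.0/8 (10.0.0.0 - 10.255.255.255)
  172.16.0.0/12 (172.16.0.0 - 172.31.255.255)
  192.168.0.0/16 (192.168.0.0 - 192.168.255.255)
Private (in 172.16.0.0/12)


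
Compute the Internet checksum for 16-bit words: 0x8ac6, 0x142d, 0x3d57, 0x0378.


Sum all words (with carry folding):
+ 0x8ac6 = 0x8ac6
+ 0x142d = 0x9ef3
+ 0x3d57 = 0xdc4a
+ 0x0378 = 0xdfc2
One's complement: ~0xdfc2
Checksum = 0x203d


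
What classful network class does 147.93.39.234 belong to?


First octet: 147
Binary: 10010011
10xxxxxx -> Class B (128-191)
Class B, default mask 255.255.0.0 (/16)


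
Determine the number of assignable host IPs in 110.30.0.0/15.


Host bits = 32 - 15 = 17
Total addresses = 2^17 = 131072
Usable = total - 2 (network and broadcast)
Usable hosts: 131070


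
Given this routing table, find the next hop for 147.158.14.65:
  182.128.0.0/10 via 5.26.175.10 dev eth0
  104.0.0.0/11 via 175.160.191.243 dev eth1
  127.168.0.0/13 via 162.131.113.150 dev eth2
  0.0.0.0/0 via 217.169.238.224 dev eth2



Longest prefix match for 147.158.14.65:
  /10 182.128.0.0: no
  /11 104.0.0.0: no
  /13 127.168.0.0: no
  /0 0.0.0.0: MATCH
Selected: next-hop 217.169.238.224 via eth2 (matched /0)


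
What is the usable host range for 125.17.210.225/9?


Network: 125.0.0.0
Broadcast: 125.127.255.255
First usable = network + 1
Last usable = broadcast - 1
Range: 125.0.0.1 to 125.127.255.254


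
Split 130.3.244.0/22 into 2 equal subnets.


New prefix = 22 + 1 = 23
Each subnet has 512 addresses
  130.3.244.0/23
  130.3.246.0/23
Subnets: 130.3.244.0/23, 130.3.246.0/23


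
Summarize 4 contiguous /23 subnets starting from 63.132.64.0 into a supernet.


Original prefix: /23
Number of subnets: 4 = 2^2
New prefix = 23 - 2 = 21
Supernet: 63.132.64.0/21


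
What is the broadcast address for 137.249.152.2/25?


Network: 137.249.152.0/25
Host bits = 7
Set all host bits to 1:
Broadcast: 137.249.152.127


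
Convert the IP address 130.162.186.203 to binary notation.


130 = 10000010
162 = 10100010
186 = 10111010
203 = 11001011
Binary: 10000010.10100010.10111010.11001011


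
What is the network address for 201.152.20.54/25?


IP:   11001001.10011000.00010100.00110110
Mask: 11111111.11111111.11111111.10000000
AND operation:
Net:  11001001.10011000.00010100.00000000
Network: 201.152.20.0/25


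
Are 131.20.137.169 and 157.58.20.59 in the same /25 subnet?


Mask: 255.255.255.128
131.20.137.169 AND mask = 131.20.137.128
157.58.20.59 AND mask = 157.58.20.0
No, different subnets (131.20.137.128 vs 157.58.20.0)


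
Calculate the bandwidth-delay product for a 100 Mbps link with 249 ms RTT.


BDP = bandwidth * RTT
= 100 Mbps * 249 ms
= 100 * 1e6 * 249 / 1000 bits
= 24900000 bits
= 3112500 bytes
= 3039.5508 KB
BDP = 24900000 bits (3112500 bytes)


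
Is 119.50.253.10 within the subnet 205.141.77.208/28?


Subnet network: 205.141.77.208
Test IP AND mask: 119.50.253.0
No, 119.50.253.10 is not in 205.141.77.208/28


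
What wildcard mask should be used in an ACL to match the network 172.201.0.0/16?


Subnet mask: 255.255.0.0
Wildcard = 255.255.255.255 - subnet mask
255 - 255 = 0
255 - 255 = 0
255 - 0 = 255
255 - 0 = 255
Wildcard: 0.0.255.255


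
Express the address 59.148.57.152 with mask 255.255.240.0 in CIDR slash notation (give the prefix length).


Binary: 11111111.11111111.11110000.00000000
Count leading 1s
Prefix: /20


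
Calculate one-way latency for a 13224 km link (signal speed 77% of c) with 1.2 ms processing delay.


Speed = 0.77 * 3e5 km/s = 231000 km/s
Propagation delay = 13224 / 231000 = 0.0572 s = 57.2468 ms
Processing delay = 1.2 ms
Total one-way latency = 58.4468 ms


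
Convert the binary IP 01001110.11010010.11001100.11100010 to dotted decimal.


01001110 = 78
11010010 = 210
11001100 = 204
11100010 = 226
IP: 78.210.204.226


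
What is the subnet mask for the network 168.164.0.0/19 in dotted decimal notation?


/19 means 19 network bits, 13 host bits
Binary: 11111111111111111110000000000000
Mask: 255.255.224.0


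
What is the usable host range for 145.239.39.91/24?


Network: 145.239.39.0
Broadcast: 145.239.39.255
First usable = network + 1
Last usable = broadcast - 1
Range: 145.239.39.1 to 145.239.39.254


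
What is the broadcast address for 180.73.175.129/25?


Network: 180.73.175.128/25
Host bits = 7
Set all host bits to 1:
Broadcast: 180.73.175.255


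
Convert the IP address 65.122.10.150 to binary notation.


65 = 01000001
122 = 01111010
10 = 00001010
150 = 10010110
Binary: 01000001.01111010.00001010.10010110


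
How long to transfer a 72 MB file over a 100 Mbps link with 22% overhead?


Effective throughput = 100 * (1 - 22/100) = 78 Mbps
File size in Mb = 72 * 8 = 576 Mb
Time = 576 / 78
Time = 7.3846 seconds


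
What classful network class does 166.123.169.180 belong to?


First octet: 166
Binary: 10100110
10xxxxxx -> Class B (128-191)
Class B, default mask 255.255.0.0 (/16)


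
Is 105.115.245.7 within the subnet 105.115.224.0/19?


Subnet network: 105.115.224.0
Test IP AND mask: 105.115.224.0
Yes, 105.115.245.7 is in 105.115.224.0/19


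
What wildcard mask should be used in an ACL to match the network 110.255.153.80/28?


Subnet mask: 255.255.255.240
Wildcard = 255.255.255.255 - subnet mask
255 - 255 = 0
255 - 255 = 0
255 - 255 = 0
255 - 240 = 15
Wildcard: 0.0.0.15


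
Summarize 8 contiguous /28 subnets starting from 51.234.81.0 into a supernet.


Original prefix: /28
Number of subnets: 8 = 2^3
New prefix = 28 - 3 = 25
Supernet: 51.234.81.0/25


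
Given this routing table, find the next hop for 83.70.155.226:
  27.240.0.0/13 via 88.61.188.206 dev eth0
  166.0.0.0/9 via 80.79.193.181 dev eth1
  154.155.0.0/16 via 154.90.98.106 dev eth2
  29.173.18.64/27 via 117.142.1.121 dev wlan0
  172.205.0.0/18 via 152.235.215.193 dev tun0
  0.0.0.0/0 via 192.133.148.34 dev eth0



Longest prefix match for 83.70.155.226:
  /13 27.240.0.0: no
  /9 166.0.0.0: no
  /16 154.155.0.0: no
  /27 29.173.18.64: no
  /18 172.205.0.0: no
  /0 0.0.0.0: MATCH
Selected: next-hop 192.133.148.34 via eth0 (matched /0)


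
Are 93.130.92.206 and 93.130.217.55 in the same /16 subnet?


Mask: 255.255.0.0
93.130.92.206 AND mask = 93.130.0.0
93.130.217.55 AND mask = 93.130.0.0
Yes, same subnet (93.130.0.0)


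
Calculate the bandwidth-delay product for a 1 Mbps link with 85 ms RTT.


BDP = bandwidth * RTT
= 1 Mbps * 85 ms
= 1 * 1e6 * 85 / 1000 bits
= 85000 bits
= 10625 bytes
= 10.376 KB
BDP = 85000 bits (10625 bytes)


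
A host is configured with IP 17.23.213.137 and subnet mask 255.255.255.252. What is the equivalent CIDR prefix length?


Binary: 11111111.11111111.11111111.11111100
Count leading 1s
Prefix: /30


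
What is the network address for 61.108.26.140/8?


IP:   00111101.01101100.00011010.10001100
Mask: 11111111.00000000.00000000.00000000
AND operation:
Net:  00111101.00000000.00000000.00000000
Network: 61.0.0.0/8


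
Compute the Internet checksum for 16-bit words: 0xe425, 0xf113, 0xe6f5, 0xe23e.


Sum all words (with carry folding):
+ 0xe425 = 0xe425
+ 0xf113 = 0xd539
+ 0xe6f5 = 0xbc2f
+ 0xe23e = 0x9e6e
One's complement: ~0x9e6e
Checksum = 0x6191


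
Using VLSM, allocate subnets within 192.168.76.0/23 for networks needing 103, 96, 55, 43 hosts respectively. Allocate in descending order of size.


103 hosts -> /25 (126 usable): 192.168.76.0/25
96 hosts -> /25 (126 usable): 192.168.76.128/25
55 hosts -> /26 (62 usable): 192.168.77.0/26
43 hosts -> /26 (62 usable): 192.168.77.64/26
Allocation: 192.168.76.0/25 (103 hosts, 126 usable); 192.168.76.128/25 (96 hosts, 126 usable); 192.168.77.0/26 (55 hosts, 62 usable); 192.168.77.64/26 (43 hosts, 62 usable)


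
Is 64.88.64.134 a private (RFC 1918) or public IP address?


RFC 1918 private ranges:
  10.0.0.0/8 (10.0.0.0 - 10.255.255.255)
  172.16.0.0/12 (172.16.0.0 - 172.31.255.255)
  192.168.0.0/16 (192.168.0.0 - 192.168.255.255)
Public (not in any RFC 1918 range)


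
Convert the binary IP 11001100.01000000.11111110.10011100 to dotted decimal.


11001100 = 204
01000000 = 64
11111110 = 254
10011100 = 156
IP: 204.64.254.156


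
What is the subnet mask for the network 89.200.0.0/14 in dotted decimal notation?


/14 means 14 network bits, 18 host bits
Binary: 11111111111111000000000000000000
Mask: 255.252.0.0


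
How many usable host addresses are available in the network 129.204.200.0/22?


Host bits = 32 - 22 = 10
Total addresses = 2^10 = 1024
Usable = total - 2 (network and broadcast)
Usable hosts: 1022


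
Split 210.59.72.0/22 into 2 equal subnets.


New prefix = 22 + 1 = 23
Each subnet has 512 addresses
  210.59.72.0/23
  210.59.74.0/23
Subnets: 210.59.72.0/23, 210.59.74.0/23


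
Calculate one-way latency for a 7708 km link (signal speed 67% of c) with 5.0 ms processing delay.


Speed = 0.67 * 3e5 km/s = 201000 km/s
Propagation delay = 7708 / 201000 = 0.0383 s = 38.3483 ms
Processing delay = 5.0 ms
Total one-way latency = 43.3483 ms


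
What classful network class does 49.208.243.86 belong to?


First octet: 49
Binary: 00110001
0xxxxxxx -> Class A (1-126)
Class A, default mask 255.0.0.0 (/8)


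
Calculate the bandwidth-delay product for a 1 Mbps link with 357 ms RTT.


BDP = bandwidth * RTT
= 1 Mbps * 357 ms
= 1 * 1e6 * 357 / 1000 bits
= 357000 bits
= 44625 bytes
= 43.5791 KB
BDP = 357000 bits (44625 bytes)


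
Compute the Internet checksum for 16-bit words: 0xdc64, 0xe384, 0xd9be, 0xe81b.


Sum all words (with carry folding):
+ 0xdc64 = 0xdc64
+ 0xe384 = 0xbfe9
+ 0xd9be = 0x99a8
+ 0xe81b = 0x81c4
One's complement: ~0x81c4
Checksum = 0x7e3b


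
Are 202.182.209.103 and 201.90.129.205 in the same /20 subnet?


Mask: 255.255.240.0
202.182.209.103 AND mask = 202.182.208.0
201.90.129.205 AND mask = 201.90.128.0
No, different subnets (202.182.208.0 vs 201.90.128.0)


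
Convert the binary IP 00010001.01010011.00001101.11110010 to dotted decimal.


00010001 = 17
01010011 = 83
00001101 = 13
11110010 = 242
IP: 17.83.13.242


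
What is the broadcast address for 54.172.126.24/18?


Network: 54.172.64.0/18
Host bits = 14
Set all host bits to 1:
Broadcast: 54.172.127.255


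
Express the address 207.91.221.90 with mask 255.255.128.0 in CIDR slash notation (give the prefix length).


Binary: 11111111.11111111.10000000.00000000
Count leading 1s
Prefix: /17


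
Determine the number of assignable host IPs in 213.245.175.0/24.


Host bits = 32 - 24 = 8
Total addresses = 2^8 = 256
Usable = total - 2 (network and broadcast)
Usable hosts: 254


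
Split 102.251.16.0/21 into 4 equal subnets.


New prefix = 21 + 2 = 23
Each subnet has 512 addresses
  102.251.16.0/23
  102.251.18.0/23
  102.251.20.0/23
  102.251.22.0/23
Subnets: 102.251.16.0/23, 102.251.18.0/23, 102.251.20.0/23, 102.251.22.0/23


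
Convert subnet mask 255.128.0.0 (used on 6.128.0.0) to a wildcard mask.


Subnet mask: 255.128.0.0
Wildcard = 255.255.255.255 - subnet mask
255 - 255 = 0
255 - 128 = 127
255 - 0 = 255
255 - 0 = 255
Wildcard: 0.127.255.255


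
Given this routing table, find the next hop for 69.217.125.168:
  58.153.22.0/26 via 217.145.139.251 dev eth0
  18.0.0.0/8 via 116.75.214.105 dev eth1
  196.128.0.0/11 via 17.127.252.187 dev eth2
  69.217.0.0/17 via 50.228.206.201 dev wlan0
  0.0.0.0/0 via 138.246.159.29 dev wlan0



Longest prefix match for 69.217.125.168:
  /26 58.153.22.0: no
  /8 18.0.0.0: no
  /11 196.128.0.0: no
  /17 69.217.0.0: MATCH
  /0 0.0.0.0: MATCH
Selected: next-hop 50.228.206.201 via wlan0 (matched /17)


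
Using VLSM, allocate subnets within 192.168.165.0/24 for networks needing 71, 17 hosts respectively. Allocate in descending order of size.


71 hosts -> /25 (126 usable): 192.168.165.0/25
17 hosts -> /27 (30 usable): 192.168.165.128/27
Allocation: 192.168.165.0/25 (71 hosts, 126 usable); 192.168.165.128/27 (17 hosts, 30 usable)


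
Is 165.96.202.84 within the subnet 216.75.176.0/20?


Subnet network: 216.75.176.0
Test IP AND mask: 165.96.192.0
No, 165.96.202.84 is not in 216.75.176.0/20


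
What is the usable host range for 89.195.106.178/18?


Network: 89.195.64.0
Broadcast: 89.195.127.255
First usable = network + 1
Last usable = broadcast - 1
Range: 89.195.64.1 to 89.195.127.254


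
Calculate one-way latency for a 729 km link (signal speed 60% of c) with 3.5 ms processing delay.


Speed = 0.6 * 3e5 km/s = 180000 km/s
Propagation delay = 729 / 180000 = 0.004 s = 4.05 ms
Processing delay = 3.5 ms
Total one-way latency = 7.55 ms


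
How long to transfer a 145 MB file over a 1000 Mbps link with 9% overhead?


Effective throughput = 1000 * (1 - 9/100) = 910 Mbps
File size in Mb = 145 * 8 = 1160 Mb
Time = 1160 / 910
Time = 1.2747 seconds


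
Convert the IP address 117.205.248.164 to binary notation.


117 = 01110101
205 = 11001101
248 = 11111000
164 = 10100100
Binary: 01110101.11001101.11111000.10100100


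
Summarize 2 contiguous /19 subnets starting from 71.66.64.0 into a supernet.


Original prefix: /19
Number of subnets: 2 = 2^1
New prefix = 19 - 1 = 18
Supernet: 71.66.64.0/18


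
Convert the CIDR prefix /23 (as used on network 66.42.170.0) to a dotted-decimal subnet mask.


/23 means 23 network bits, 9 host bits
Binary: 11111111111111111111111000000000
Mask: 255.255.254.0


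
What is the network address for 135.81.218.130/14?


IP:   10000111.01010001.11011010.10000010
Mask: 11111111.11111100.00000000.00000000
AND operation:
Net:  10000111.01010000.00000000.00000000
Network: 135.80.0.0/14


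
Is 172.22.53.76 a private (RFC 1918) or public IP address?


RFC 1918 private ranges:
  10.0.0.0/8 (10.0.0.0 - 10.255.255.255)
  172.16.0.0/12 (172.16.0.0 - 172.31.255.255)
  192.168.0.0/16 (192.168.0.0 - 192.168.255.255)
Private (in 172.16.0.0/12)


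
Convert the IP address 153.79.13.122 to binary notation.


153 = 10011001
79 = 01001111
13 = 00001101
122 = 01111010
Binary: 10011001.01001111.00001101.01111010


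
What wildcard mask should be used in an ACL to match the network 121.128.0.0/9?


Subnet mask: 255.128.0.0
Wildcard = 255.255.255.255 - subnet mask
255 - 255 = 0
255 - 128 = 127
255 - 0 = 255
255 - 0 = 255
Wildcard: 0.127.255.255


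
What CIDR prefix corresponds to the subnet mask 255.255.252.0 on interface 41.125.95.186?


Binary: 11111111.11111111.11111100.00000000
Count leading 1s
Prefix: /22


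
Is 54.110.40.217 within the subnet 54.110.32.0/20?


Subnet network: 54.110.32.0
Test IP AND mask: 54.110.32.0
Yes, 54.110.40.217 is in 54.110.32.0/20


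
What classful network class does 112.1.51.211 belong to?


First octet: 112
Binary: 01110000
0xxxxxxx -> Class A (1-126)
Class A, default mask 255.0.0.0 (/8)


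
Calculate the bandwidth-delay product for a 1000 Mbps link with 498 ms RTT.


BDP = bandwidth * RTT
= 1000 Mbps * 498 ms
= 1000 * 1e6 * 498 / 1000 bits
= 498000000 bits
= 62250000 bytes
= 60791.0156 KB
BDP = 498000000 bits (62250000 bytes)


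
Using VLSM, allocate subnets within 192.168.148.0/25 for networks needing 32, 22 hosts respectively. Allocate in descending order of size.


32 hosts -> /26 (62 usable): 192.168.148.0/26
22 hosts -> /27 (30 usable): 192.168.148.64/27
Allocation: 192.168.148.0/26 (32 hosts, 62 usable); 192.168.148.64/27 (22 hosts, 30 usable)


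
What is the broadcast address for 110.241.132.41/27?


Network: 110.241.132.32/27
Host bits = 5
Set all host bits to 1:
Broadcast: 110.241.132.63


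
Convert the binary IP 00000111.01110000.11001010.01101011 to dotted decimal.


00000111 = 7
01110000 = 112
11001010 = 202
01101011 = 107
IP: 7.112.202.107


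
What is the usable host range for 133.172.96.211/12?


Network: 133.160.0.0
Broadcast: 133.175.255.255
First usable = network + 1
Last usable = broadcast - 1
Range: 133.160.0.1 to 133.175.255.254


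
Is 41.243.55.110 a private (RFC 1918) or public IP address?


RFC 1918 private ranges:
  10.0.0.0/8 (10.0.0.0 - 10.255.255.255)
  172.16.0.0/12 (172.16.0.0 - 172.31.255.255)
  192.168.0.0/16 (192.168.0.0 - 192.168.255.255)
Public (not in any RFC 1918 range)


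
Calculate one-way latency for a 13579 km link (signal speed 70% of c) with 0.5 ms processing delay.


Speed = 0.7 * 3e5 km/s = 210000 km/s
Propagation delay = 13579 / 210000 = 0.0647 s = 64.6619 ms
Processing delay = 0.5 ms
Total one-way latency = 65.1619 ms


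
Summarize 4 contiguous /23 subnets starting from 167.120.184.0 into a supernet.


Original prefix: /23
Number of subnets: 4 = 2^2
New prefix = 23 - 2 = 21
Supernet: 167.120.184.0/21


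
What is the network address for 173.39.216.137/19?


IP:   10101101.00100111.11011000.10001001
Mask: 11111111.11111111.11100000.00000000
AND operation:
Net:  10101101.00100111.11000000.00000000
Network: 173.39.192.0/19


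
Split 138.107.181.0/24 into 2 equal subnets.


New prefix = 24 + 1 = 25
Each subnet has 128 addresses
  138.107.181.0/25
  138.107.181.128/25
Subnets: 138.107.181.0/25, 138.107.181.128/25


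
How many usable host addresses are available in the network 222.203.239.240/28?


Host bits = 32 - 28 = 4
Total addresses = 2^4 = 16
Usable = total - 2 (network and broadcast)
Usable hosts: 14


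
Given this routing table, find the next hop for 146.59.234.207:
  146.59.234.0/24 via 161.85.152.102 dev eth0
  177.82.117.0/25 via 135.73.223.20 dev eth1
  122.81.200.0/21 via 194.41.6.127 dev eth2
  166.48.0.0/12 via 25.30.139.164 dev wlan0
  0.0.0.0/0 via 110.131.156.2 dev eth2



Longest prefix match for 146.59.234.207:
  /24 146.59.234.0: MATCH
  /25 177.82.117.0: no
  /21 122.81.200.0: no
  /12 166.48.0.0: no
  /0 0.0.0.0: MATCH
Selected: next-hop 161.85.152.102 via eth0 (matched /24)


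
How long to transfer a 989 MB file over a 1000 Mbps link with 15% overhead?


Effective throughput = 1000 * (1 - 15/100) = 850 Mbps
File size in Mb = 989 * 8 = 7912 Mb
Time = 7912 / 850
Time = 9.3082 seconds


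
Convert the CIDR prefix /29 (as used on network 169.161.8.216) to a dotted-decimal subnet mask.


/29 means 29 network bits, 3 host bits
Binary: 11111111111111111111111111111000
Mask: 255.255.255.248


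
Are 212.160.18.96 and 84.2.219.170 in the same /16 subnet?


Mask: 255.255.0.0
212.160.18.96 AND mask = 212.160.0.0
84.2.219.170 AND mask = 84.2.0.0
No, different subnets (212.160.0.0 vs 84.2.0.0)


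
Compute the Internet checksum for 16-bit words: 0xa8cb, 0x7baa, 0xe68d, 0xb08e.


Sum all words (with carry folding):
+ 0xa8cb = 0xa8cb
+ 0x7baa = 0x2476
+ 0xe68d = 0x0b04
+ 0xb08e = 0xbb92
One's complement: ~0xbb92
Checksum = 0x446d


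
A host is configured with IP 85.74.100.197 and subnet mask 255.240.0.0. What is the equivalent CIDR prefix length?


Binary: 11111111.11110000.00000000.00000000
Count leading 1s
Prefix: /12


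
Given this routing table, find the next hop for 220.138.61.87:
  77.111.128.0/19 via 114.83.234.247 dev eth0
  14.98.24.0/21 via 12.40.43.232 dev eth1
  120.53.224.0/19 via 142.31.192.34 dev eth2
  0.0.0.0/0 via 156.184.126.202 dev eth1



Longest prefix match for 220.138.61.87:
  /19 77.111.128.0: no
  /21 14.98.24.0: no
  /19 120.53.224.0: no
  /0 0.0.0.0: MATCH
Selected: next-hop 156.184.126.202 via eth1 (matched /0)


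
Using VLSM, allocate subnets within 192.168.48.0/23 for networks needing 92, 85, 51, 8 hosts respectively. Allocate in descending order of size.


92 hosts -> /25 (126 usable): 192.168.48.0/25
85 hosts -> /25 (126 usable): 192.168.48.128/25
51 hosts -> /26 (62 usable): 192.168.49.0/26
8 hosts -> /28 (14 usable): 192.168.49.64/28
Allocation: 192.168.48.0/25 (92 hosts, 126 usable); 192.168.48.128/25 (85 hosts, 126 usable); 192.168.49.0/26 (51 hosts, 62 usable); 192.168.49.64/28 (8 hosts, 14 usable)


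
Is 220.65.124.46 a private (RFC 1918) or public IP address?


RFC 1918 private ranges:
  10.0.0.0/8 (10.0.0.0 - 10.255.255.255)
  172.16.0.0/12 (172.16.0.0 - 172.31.255.255)
  192.168.0.0/16 (192.168.0.0 - 192.168.255.255)
Public (not in any RFC 1918 range)


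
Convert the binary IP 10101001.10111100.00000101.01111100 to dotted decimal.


10101001 = 169
10111100 = 188
00000101 = 5
01111100 = 124
IP: 169.188.5.124


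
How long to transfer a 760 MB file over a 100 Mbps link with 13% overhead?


Effective throughput = 100 * (1 - 13/100) = 87 Mbps
File size in Mb = 760 * 8 = 6080 Mb
Time = 6080 / 87
Time = 69.8851 seconds


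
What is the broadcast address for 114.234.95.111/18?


Network: 114.234.64.0/18
Host bits = 14
Set all host bits to 1:
Broadcast: 114.234.127.255


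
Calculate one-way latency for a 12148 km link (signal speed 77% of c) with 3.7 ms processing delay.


Speed = 0.77 * 3e5 km/s = 231000 km/s
Propagation delay = 12148 / 231000 = 0.0526 s = 52.5887 ms
Processing delay = 3.7 ms
Total one-way latency = 56.2887 ms


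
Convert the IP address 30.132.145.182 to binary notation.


30 = 00011110
132 = 10000100
145 = 10010001
182 = 10110110
Binary: 00011110.10000100.10010001.10110110


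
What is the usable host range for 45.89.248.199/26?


Network: 45.89.248.192
Broadcast: 45.89.248.255
First usable = network + 1
Last usable = broadcast - 1
Range: 45.89.248.193 to 45.89.248.254


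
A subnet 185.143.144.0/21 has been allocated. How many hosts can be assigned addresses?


Host bits = 32 - 21 = 11
Total addresses = 2^11 = 2048
Usable = total - 2 (network and broadcast)
Usable hosts: 2046


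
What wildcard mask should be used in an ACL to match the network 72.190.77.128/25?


Subnet mask: 255.255.255.128
Wildcard = 255.255.255.255 - subnet mask
255 - 255 = 0
255 - 255 = 0
255 - 255 = 0
255 - 128 = 127
Wildcard: 0.0.0.127


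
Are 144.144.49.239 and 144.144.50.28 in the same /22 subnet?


Mask: 255.255.252.0
144.144.49.239 AND mask = 144.144.48.0
144.144.50.28 AND mask = 144.144.48.0
Yes, same subnet (144.144.48.0)


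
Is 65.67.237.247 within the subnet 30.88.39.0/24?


Subnet network: 30.88.39.0
Test IP AND mask: 65.67.237.0
No, 65.67.237.247 is not in 30.88.39.0/24


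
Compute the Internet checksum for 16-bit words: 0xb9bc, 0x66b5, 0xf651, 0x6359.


Sum all words (with carry folding):
+ 0xb9bc = 0xb9bc
+ 0x66b5 = 0x2072
+ 0xf651 = 0x16c4
+ 0x6359 = 0x7a1d
One's complement: ~0x7a1d
Checksum = 0x85e2


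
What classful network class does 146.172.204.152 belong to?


First octet: 146
Binary: 10010010
10xxxxxx -> Class B (128-191)
Class B, default mask 255.255.0.0 (/16)


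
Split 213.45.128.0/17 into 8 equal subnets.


New prefix = 17 + 3 = 20
Each subnet has 4096 addresses
  213.45.128.0/20
  213.45.144.0/20
  213.45.160.0/20
  213.45.176.0/20
  213.45.192.0/20
  213.45.208.0/20
  213.45.224.0/20
  213.45.240.0/20
Subnets: 213.45.128.0/20, 213.45.144.0/20, 213.45.160.0/20, 213.45.176.0/20, 213.45.192.0/20, 213.45.208.0/20, 213.45.224.0/20, 213.45.240.0/20


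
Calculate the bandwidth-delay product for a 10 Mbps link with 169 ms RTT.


BDP = bandwidth * RTT
= 10 Mbps * 169 ms
= 10 * 1e6 * 169 / 1000 bits
= 1690000 bits
= 211250 bytes
= 206.2988 KB
BDP = 1690000 bits (211250 bytes)


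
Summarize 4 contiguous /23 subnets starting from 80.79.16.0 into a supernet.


Original prefix: /23
Number of subnets: 4 = 2^2
New prefix = 23 - 2 = 21
Supernet: 80.79.16.0/21


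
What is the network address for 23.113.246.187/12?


IP:   00010111.01110001.11110110.10111011
Mask: 11111111.11110000.00000000.00000000
AND operation:
Net:  00010111.01110000.00000000.00000000
Network: 23.112.0.0/12


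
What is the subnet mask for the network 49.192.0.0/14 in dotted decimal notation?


/14 means 14 network bits, 18 host bits
Binary: 11111111111111000000000000000000
Mask: 255.252.0.0


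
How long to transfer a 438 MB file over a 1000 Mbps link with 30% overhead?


Effective throughput = 1000 * (1 - 30/100) = 700 Mbps
File size in Mb = 438 * 8 = 3504 Mb
Time = 3504 / 700
Time = 5.0057 seconds


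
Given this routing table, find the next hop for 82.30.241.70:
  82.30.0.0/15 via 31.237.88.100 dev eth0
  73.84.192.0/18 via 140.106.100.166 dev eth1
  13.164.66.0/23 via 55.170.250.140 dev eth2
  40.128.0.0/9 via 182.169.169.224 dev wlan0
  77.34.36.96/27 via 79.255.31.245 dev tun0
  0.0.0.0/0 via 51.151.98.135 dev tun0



Longest prefix match for 82.30.241.70:
  /15 82.30.0.0: MATCH
  /18 73.84.192.0: no
  /23 13.164.66.0: no
  /9 40.128.0.0: no
  /27 77.34.36.96: no
  /0 0.0.0.0: MATCH
Selected: next-hop 31.237.88.100 via eth0 (matched /15)


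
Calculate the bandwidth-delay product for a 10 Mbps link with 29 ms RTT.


BDP = bandwidth * RTT
= 10 Mbps * 29 ms
= 10 * 1e6 * 29 / 1000 bits
= 290000 bits
= 36250 bytes
= 35.4004 KB
BDP = 290000 bits (36250 bytes)


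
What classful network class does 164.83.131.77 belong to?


First octet: 164
Binary: 10100100
10xxxxxx -> Class B (128-191)
Class B, default mask 255.255.0.0 (/16)


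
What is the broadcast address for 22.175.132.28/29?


Network: 22.175.132.24/29
Host bits = 3
Set all host bits to 1:
Broadcast: 22.175.132.31


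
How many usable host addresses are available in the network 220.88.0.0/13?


Host bits = 32 - 13 = 19
Total addresses = 2^19 = 524288
Usable = total - 2 (network and broadcast)
Usable hosts: 524286


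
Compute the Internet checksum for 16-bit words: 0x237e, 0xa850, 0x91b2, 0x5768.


Sum all words (with carry folding):
+ 0x237e = 0x237e
+ 0xa850 = 0xcbce
+ 0x91b2 = 0x5d81
+ 0x5768 = 0xb4e9
One's complement: ~0xb4e9
Checksum = 0x4b16


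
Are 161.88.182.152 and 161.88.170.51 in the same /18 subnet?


Mask: 255.255.192.0
161.88.182.152 AND mask = 161.88.128.0
161.88.170.51 AND mask = 161.88.128.0
Yes, same subnet (161.88.128.0)


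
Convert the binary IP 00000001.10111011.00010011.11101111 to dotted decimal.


00000001 = 1
10111011 = 187
00010011 = 19
11101111 = 239
IP: 1.187.19.239


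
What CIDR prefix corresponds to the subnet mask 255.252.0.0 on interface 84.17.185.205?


Binary: 11111111.11111100.00000000.00000000
Count leading 1s
Prefix: /14


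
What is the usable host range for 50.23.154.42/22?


Network: 50.23.152.0
Broadcast: 50.23.155.255
First usable = network + 1
Last usable = broadcast - 1
Range: 50.23.152.1 to 50.23.155.254


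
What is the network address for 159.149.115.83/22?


IP:   10011111.10010101.01110011.01010011
Mask: 11111111.11111111.11111100.00000000
AND operation:
Net:  10011111.10010101.01110000.00000000
Network: 159.149.112.0/22


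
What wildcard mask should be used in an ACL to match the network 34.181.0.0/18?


Subnet mask: 255.255.192.0
Wildcard = 255.255.255.255 - subnet mask
255 - 255 = 0
255 - 255 = 0
255 - 192 = 63
255 - 0 = 255
Wildcard: 0.0.63.255


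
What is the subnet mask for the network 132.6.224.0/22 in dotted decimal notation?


/22 means 22 network bits, 10 host bits
Binary: 11111111111111111111110000000000
Mask: 255.255.252.0


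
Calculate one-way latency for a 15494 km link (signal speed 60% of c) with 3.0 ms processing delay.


Speed = 0.6 * 3e5 km/s = 180000 km/s
Propagation delay = 15494 / 180000 = 0.0861 s = 86.0778 ms
Processing delay = 3.0 ms
Total one-way latency = 89.0778 ms


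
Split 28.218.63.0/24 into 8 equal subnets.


New prefix = 24 + 3 = 27
Each subnet has 32 addresses
  28.218.63.0/27
  28.218.63.32/27
  28.218.63.64/27
  28.218.63.96/27
  28.218.63.128/27
  28.218.63.160/27
  28.218.63.192/27
  28.218.63.224/27
Subnets: 28.218.63.0/27, 28.218.63.32/27, 28.218.63.64/27, 28.218.63.96/27, 28.218.63.128/27, 28.218.63.160/27, 28.218.63.192/27, 28.218.63.224/27


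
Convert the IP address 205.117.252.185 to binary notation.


205 = 11001101
117 = 01110101
252 = 11111100
185 = 10111001
Binary: 11001101.01110101.11111100.10111001


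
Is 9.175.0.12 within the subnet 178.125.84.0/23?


Subnet network: 178.125.84.0
Test IP AND mask: 9.175.0.0
No, 9.175.0.12 is not in 178.125.84.0/23


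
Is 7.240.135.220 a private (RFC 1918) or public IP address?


RFC 1918 private ranges:
  10.0.0.0/8 (10.0.0.0 - 10.255.255.255)
  172.16.0.0/12 (172.16.0.0 - 172.31.255.255)
  192.168.0.0/16 (192.168.0.0 - 192.168.255.255)
Public (not in any RFC 1918 range)


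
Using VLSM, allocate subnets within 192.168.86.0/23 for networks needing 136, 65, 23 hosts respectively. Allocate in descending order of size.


136 hosts -> /24 (254 usable): 192.168.86.0/24
65 hosts -> /25 (126 usable): 192.168.87.0/25
23 hosts -> /27 (30 usable): 192.168.87.128/27
Allocation: 192.168.86.0/24 (136 hosts, 254 usable); 192.168.87.0/25 (65 hosts, 126 usable); 192.168.87.128/27 (23 hosts, 30 usable)


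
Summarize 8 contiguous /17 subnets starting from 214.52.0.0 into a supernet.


Original prefix: /17
Number of subnets: 8 = 2^3
New prefix = 17 - 3 = 14
Supernet: 214.52.0.0/14


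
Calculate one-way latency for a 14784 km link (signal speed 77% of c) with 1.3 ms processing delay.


Speed = 0.77 * 3e5 km/s = 231000 km/s
Propagation delay = 14784 / 231000 = 0.064 s = 64 ms
Processing delay = 1.3 ms
Total one-way latency = 65.3 ms


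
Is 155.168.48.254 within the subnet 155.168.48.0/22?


Subnet network: 155.168.48.0
Test IP AND mask: 155.168.48.0
Yes, 155.168.48.254 is in 155.168.48.0/22


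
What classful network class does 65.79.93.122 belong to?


First octet: 65
Binary: 01000001
0xxxxxxx -> Class A (1-126)
Class A, default mask 255.0.0.0 (/8)


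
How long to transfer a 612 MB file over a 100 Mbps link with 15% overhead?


Effective throughput = 100 * (1 - 15/100) = 85 Mbps
File size in Mb = 612 * 8 = 4896 Mb
Time = 4896 / 85
Time = 57.6 seconds


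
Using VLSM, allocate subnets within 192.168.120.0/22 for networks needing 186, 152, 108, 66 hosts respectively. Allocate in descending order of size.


186 hosts -> /24 (254 usable): 192.168.120.0/24
152 hosts -> /24 (254 usable): 192.168.121.0/24
108 hosts -> /25 (126 usable): 192.168.122.0/25
66 hosts -> /25 (126 usable): 192.168.122.128/25
Allocation: 192.168.120.0/24 (186 hosts, 254 usable); 192.168.121.0/24 (152 hosts, 254 usable); 192.168.122.0/25 (108 hosts, 126 usable); 192.168.122.128/25 (66 hosts, 126 usable)


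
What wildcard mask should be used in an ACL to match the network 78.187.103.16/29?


Subnet mask: 255.255.255.248
Wildcard = 255.255.255.255 - subnet mask
255 - 255 = 0
255 - 255 = 0
255 - 255 = 0
255 - 248 = 7
Wildcard: 0.0.0.7
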